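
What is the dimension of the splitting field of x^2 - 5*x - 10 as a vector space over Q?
[K:Q] = 2

The discriminant of x^2 + (-5)*x + (-10) is b^2 - 4c = 25 - (-40) = 65. Since 65 is not a perfect square in Q, the polynomial is irreducible over Q. Its two roots generate a degree-2 extension, so [K:Q] = 2.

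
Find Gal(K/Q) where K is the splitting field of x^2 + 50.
Gal(K/Q) = Z/2Z (cyclic of order 2)

x^2 + 50 is irreducible over Q since -50 is not a rational square. The splitting field Q(sqrt(-50)) has degree 2 over Q, and its unique nontrivial automorphism is sqrt(-50) ↦ -sqrt(-50). Hence Gal(Q(sqrt(-50))/Q) = Z/2Z.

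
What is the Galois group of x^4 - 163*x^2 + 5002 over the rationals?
Gal(K/Q) = V_4 (Klein four-group, Z/2Z × Z/2Z)

f factors as (x^2 - 41)(x^2 - 122), so the splitting field is K = Q(sqrt(41), sqrt(122)). The elements 41, 122, 5002 are all non-squares in Q, so sqrt(41) and sqrt(122) generate independent quadratic extensions. Thus [K:Q] = 4 and Gal(K/Q) is generated by the two order-2 automorphisms sqrt(41) ↦ -sqrt(41) and sqrt(122) ↦ -sqrt(122), giving V_4.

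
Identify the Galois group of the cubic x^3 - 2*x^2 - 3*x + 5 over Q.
Gal(K/Q) = A_3 (cyclic of order 3)

Compute the discriminant of x^3 + (-2)*x^2 + (-3)*x + (5): Δ = 169. Since Δ is a perfect square (Δ = 13^2), the Galois group is contained in A_3. Irreducibility forces the group to be transitive on three roots, so Gal = A_3.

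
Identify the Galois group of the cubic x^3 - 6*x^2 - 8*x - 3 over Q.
Gal(K/Q) = S_3 (symmetric group of order 6)

Compute the discriminant of x^3 + (-6)*x^2 + (-8)*x + (-3): Δ = -1075. Since Δ is not a rational square, the Galois group is not contained in A_3; it must be the full S_3 (irreducibility of the cubic rules out anything smaller).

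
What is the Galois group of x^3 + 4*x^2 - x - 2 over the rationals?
Gal(K/Q) = S_3 (symmetric group of order 6)

Compute the discriminant of x^3 + (4)*x^2 + (-1)*x + (-2): Δ = 568. Since Δ is not a rational square, the Galois group is not contained in A_3; it must be the full S_3 (irreducibility of the cubic rules out anything smaller).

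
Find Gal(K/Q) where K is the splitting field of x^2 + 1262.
Gal(K/Q) = Z/2Z (cyclic of order 2)

x^2 + 1262 is irreducible over Q since -1262 is not a rational square. The splitting field Q(sqrt(-1262)) has degree 2 over Q, and its unique nontrivial automorphism is sqrt(-1262) ↦ -sqrt(-1262). Hence Gal(Q(sqrt(-1262))/Q) = Z/2Z.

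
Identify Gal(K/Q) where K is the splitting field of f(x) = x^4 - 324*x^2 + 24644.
Gal(K/Q) = V_4 (Klein four-group, Z/2Z × Z/2Z)

f factors as (x^2 - 202)(x^2 - 122), so the splitting field is K = Q(sqrt(202), sqrt(122)). The elements 202, 122, 24644 are all non-squares in Q, so sqrt(202) and sqrt(122) generate independent quadratic extensions. Thus [K:Q] = 4 and Gal(K/Q) is generated by the two order-2 automorphisms sqrt(202) ↦ -sqrt(202) and sqrt(122) ↦ -sqrt(122), giving V_4.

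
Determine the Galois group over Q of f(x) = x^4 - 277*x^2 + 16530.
Gal(K/Q) = V_4 (Klein four-group, Z/2Z × Z/2Z)

f factors as (x^2 - 87)(x^2 - 190), so the splitting field is K = Q(sqrt(87), sqrt(190)). The elements 87, 190, 16530 are all non-squares in Q, so sqrt(87) and sqrt(190) generate independent quadratic extensions. Thus [K:Q] = 4 and Gal(K/Q) is generated by the two order-2 automorphisms sqrt(87) ↦ -sqrt(87) and sqrt(190) ↦ -sqrt(190), giving V_4.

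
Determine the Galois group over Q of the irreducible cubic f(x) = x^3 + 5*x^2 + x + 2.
Gal(K/Q) = S_3 (symmetric group of order 6)

Compute the discriminant of x^3 + (5)*x^2 + (1)*x + (2): Δ = -907. Since Δ is not a rational square, the Galois group is not contained in A_3; it must be the full S_3 (irreducibility of the cubic rules out anything smaller).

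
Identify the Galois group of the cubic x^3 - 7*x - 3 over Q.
Gal(K/Q) = S_3 (symmetric group of order 6)

Compute the discriminant of x^3 + (0)*x^2 + (-7)*x + (-3): Δ = 1129. Since Δ is not a rational square, the Galois group is not contained in A_3; it must be the full S_3 (irreducibility of the cubic rules out anything smaller).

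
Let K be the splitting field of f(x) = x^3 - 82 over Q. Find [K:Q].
[K:Q] = 6

x^3 - 82 has one real root r = 82^(1/3) and two complex roots r*zeta_3, r*zeta_3^2 where zeta_3 = e^(2*pi*i/3). The splitting field is Q(r, zeta_3). [Q(r):Q] = 3 and [Q(zeta_3):Q] = 2 with gcd = 1, so [Q(r, zeta_3):Q] = 3 * 2 = 6.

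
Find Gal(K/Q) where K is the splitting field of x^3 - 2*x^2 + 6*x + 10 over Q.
Gal(K/Q) = S_3 (symmetric group of order 6)

Compute the discriminant of x^3 + (-2)*x^2 + (6)*x + (10): Δ = -5260. Since Δ is not a rational square, the Galois group is not contained in A_3; it must be the full S_3 (irreducibility of the cubic rules out anything smaller).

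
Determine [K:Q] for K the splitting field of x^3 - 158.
[K:Q] = 6

x^3 - 158 has one real root r = 158^(1/3) and two complex roots r*zeta_3, r*zeta_3^2 where zeta_3 = e^(2*pi*i/3). The splitting field is Q(r, zeta_3). [Q(r):Q] = 3 and [Q(zeta_3):Q] = 2 with gcd = 1, so [Q(r, zeta_3):Q] = 3 * 2 = 6.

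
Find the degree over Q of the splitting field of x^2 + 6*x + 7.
[K:Q] = 2

The discriminant of x^2 + (6)*x + (7) is b^2 - 4c = 36 - (28) = 8. Since 8 is not a perfect square in Q, the polynomial is irreducible over Q. Its two roots generate a degree-2 extension, so [K:Q] = 2.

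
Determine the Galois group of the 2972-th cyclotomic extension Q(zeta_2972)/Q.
|Gal(Q(zeta_2972)/Q)| = phi(2972) = 1484; group ≅ (Z/2972Z)^* ≅ Z/2Z × Z/742Z

The n-th cyclotomic polynomial Φ_2972(x) is the minimal polynomial of zeta_2972 over Q and has degree phi(2972) = 1484. So Q(zeta_2972) is a degree-1484 Galois extension with Galois group (Z/2972Z)^*. By CRT, (Z/2972Z)^* ≅ (Z/4Z)^* × (Z/743Z)^*. Each prime-power unit group is (Z/4Z)^* ≅ Z/2Z; (Z/743Z)^* ≅ Z/742Z. Hence Gal(Q(zeta_2972)/Q) ≅ Z/2Z × Z/742Z.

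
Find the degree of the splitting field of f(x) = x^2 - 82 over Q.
[K:Q] = 2

The polynomial x^2 - 82 is irreducible over Q since 82 is not a perfect square. Its splitting field is Q(sqrt(82)), which has degree 2 over Q.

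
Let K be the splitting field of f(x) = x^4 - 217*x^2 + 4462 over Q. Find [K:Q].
[K:Q] = 4

f factors as (x^2 - 194)(x^2 - 23); the splitting field is K = Q(sqrt(194), sqrt(23)). Since 194, 23, and 4462 are all non-squares in Q, the three subfields Q(sqrt(194)), Q(sqrt(23)), Q(sqrt(4462)) are distinct degree-2 extensions, so [K:Q] = 4 (Klein four Galois group).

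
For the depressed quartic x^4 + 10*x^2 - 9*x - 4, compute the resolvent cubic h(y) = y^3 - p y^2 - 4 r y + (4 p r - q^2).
h(y) = y^3 - 10*y^2 + 16*y - 241

Identify coefficients: p = 10, q = -9, r = -4.
Plug into h(y) = y^3 - p y^2 - 4 r y + (4 p r - q^2):
  h(y) = y^3 - (10) y^2 - 4*(-4) y + (4*(10)*(-4) - (-9)^2)
       = y^3 + (-10) y^2 + (16) y + (-241).
Simplifying: h(y) = y^3 - 10*y^2 + 16*y - 241.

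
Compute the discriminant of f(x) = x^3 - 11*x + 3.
Δ = 5081

For a depressed cubic x^3 + p x + q the discriminant is Δ = -4 p^3 - 27 q^2 = -4*(-11)^3 - 27*(3)^2 = 5324 - 243 = 5081.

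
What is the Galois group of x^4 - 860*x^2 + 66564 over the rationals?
Gal(K/Q) = Z/2Z (cyclic of order 2)

f factors as (x^2 - 774)(x^2 - 86), so the splitting field is K = Q(sqrt(774), sqrt(86)). The squarefree part of 774 is 86 and the squarefree part of 86 is also 86, so sqrt(774) and sqrt(86) are both rational multiples of sqrt(86). Hence Q(sqrt(774)) = Q(sqrt(86)) = Q(sqrt(86)), and the splitting field collapses to a single degree-2 extension with Galois group Z/2Z.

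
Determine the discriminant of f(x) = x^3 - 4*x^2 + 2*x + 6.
Δ = -268

For x^3 + a x^2 + b x + c the discriminant is Δ = 18 a b c - 4 a^3 c + a^2 b^2 - 4 b^3 - 27 c^2.
Plug a = -4, b = 2, c = 6:
  18*(-4)*(2)*(6) - 4*(-4)^3*(6) + (-4)^2*(2)^2 - 4*(2)^3 - 27*(6)^2
  = -864 + (1536) + 64 + (-32) + (-972)
  = -268.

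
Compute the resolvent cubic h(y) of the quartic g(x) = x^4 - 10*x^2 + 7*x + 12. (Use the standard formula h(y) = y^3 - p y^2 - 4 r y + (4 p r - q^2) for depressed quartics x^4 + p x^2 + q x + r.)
h(y) = y^3 + 10*y^2 - 48*y - 529

Identify coefficients: p = -10, q = 7, r = 12.
Plug into h(y) = y^3 - p y^2 - 4 r y + (4 p r - q^2):
  h(y) = y^3 - (-10) y^2 - 4*(12) y + (4*(-10)*(12) - (7)^2)
       = y^3 + (10) y^2 + (-48) y + (-529).
Simplifying: h(y) = y^3 + 10*y^2 - 48*y - 529.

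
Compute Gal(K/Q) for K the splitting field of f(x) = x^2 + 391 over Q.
Gal(K/Q) = Z/2Z (cyclic of order 2)

x^2 + 391 is irreducible over Q since -391 is not a rational square. The splitting field Q(sqrt(-391)) has degree 2 over Q, and its unique nontrivial automorphism is sqrt(-391) ↦ -sqrt(-391). Hence Gal(Q(sqrt(-391))/Q) = Z/2Z.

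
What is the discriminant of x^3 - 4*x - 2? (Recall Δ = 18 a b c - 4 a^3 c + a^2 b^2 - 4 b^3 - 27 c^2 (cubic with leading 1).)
Δ = 148

For x^3 + a x^2 + b x + c the discriminant is Δ = 18 a b c - 4 a^3 c + a^2 b^2 - 4 b^3 - 27 c^2.
Plug a = 0, b = -4, c = -2:
  18*(0)*(-4)*(-2) - 4*(0)^3*(-2) + (0)^2*(-4)^2 - 4*(-4)^3 - 27*(-2)^2
  = 0 + (0) + 0 + (256) + (-108)
  = 148.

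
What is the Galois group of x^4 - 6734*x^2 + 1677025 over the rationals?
Gal(K/Q) = Z/2Z (cyclic of order 2)

f factors as (x^2 - 6475)(x^2 - 259), so the splitting field is K = Q(sqrt(6475), sqrt(259)). The squarefree part of 6475 is 259 and the squarefree part of 259 is also 259, so sqrt(6475) and sqrt(259) are both rational multiples of sqrt(259). Hence Q(sqrt(6475)) = Q(sqrt(259)) = Q(sqrt(259)), and the splitting field collapses to a single degree-2 extension with Galois group Z/2Z.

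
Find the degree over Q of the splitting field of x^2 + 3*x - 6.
[K:Q] = 2

The discriminant of x^2 + (3)*x + (-6) is b^2 - 4c = 9 - (-24) = 33. Since 33 is not a perfect square in Q, the polynomial is irreducible over Q. Its two roots generate a degree-2 extension, so [K:Q] = 2.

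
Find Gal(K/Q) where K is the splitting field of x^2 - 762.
Gal(K/Q) = Z/2Z (cyclic of order 2)

x^2 - 762 is irreducible over Q since 762 is not a rational square. The splitting field Q(sqrt(762)) has degree 2 over Q, and its unique nontrivial automorphism is sqrt(762) ↦ -sqrt(762). Hence Gal(Q(sqrt(762))/Q) = Z/2Z.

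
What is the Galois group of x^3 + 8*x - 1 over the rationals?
Gal(K/Q) = S_3 (symmetric group of order 6)

Compute the discriminant of x^3 + (0)*x^2 + (8)*x + (-1): Δ = -2075. Since Δ is not a rational square, the Galois group is not contained in A_3; it must be the full S_3 (irreducibility of the cubic rules out anything smaller).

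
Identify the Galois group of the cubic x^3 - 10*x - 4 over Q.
Gal(K/Q) = S_3 (symmetric group of order 6)

Compute the discriminant of x^3 + (0)*x^2 + (-10)*x + (-4): Δ = 3568. Since Δ is not a rational square, the Galois group is not contained in A_3; it must be the full S_3 (irreducibility of the cubic rules out anything smaller).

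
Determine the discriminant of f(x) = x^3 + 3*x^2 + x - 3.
Δ = -76

For x^3 + a x^2 + b x + c the discriminant is Δ = 18 a b c - 4 a^3 c + a^2 b^2 - 4 b^3 - 27 c^2.
Plug a = 3, b = 1, c = -3:
  18*(3)*(1)*(-3) - 4*(3)^3*(-3) + (3)^2*(1)^2 - 4*(1)^3 - 27*(-3)^2
  = -162 + (324) + 9 + (-4) + (-243)
  = -76.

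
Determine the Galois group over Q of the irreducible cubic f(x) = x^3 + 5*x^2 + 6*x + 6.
Gal(K/Q) = S_3 (symmetric group of order 6)

Compute the discriminant of x^3 + (5)*x^2 + (6)*x + (6): Δ = -696. Since Δ is not a rational square, the Galois group is not contained in A_3; it must be the full S_3 (irreducibility of the cubic rules out anything smaller).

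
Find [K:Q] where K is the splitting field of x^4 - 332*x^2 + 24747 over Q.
[K:Q] = 4

f factors as (x^2 - 219)(x^2 - 113); the splitting field is K = Q(sqrt(219), sqrt(113)). Since 219, 113, and 24747 are all non-squares in Q, the three subfields Q(sqrt(219)), Q(sqrt(113)), Q(sqrt(24747)) are distinct degree-2 extensions, so [K:Q] = 4 (Klein four Galois group).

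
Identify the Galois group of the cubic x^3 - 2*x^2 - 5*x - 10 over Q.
Gal(K/Q) = S_3 (symmetric group of order 6)

Compute the discriminant of x^3 + (-2)*x^2 + (-5)*x + (-10): Δ = -4220. Since Δ is not a rational square, the Galois group is not contained in A_3; it must be the full S_3 (irreducibility of the cubic rules out anything smaller).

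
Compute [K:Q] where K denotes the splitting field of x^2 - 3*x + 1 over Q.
[K:Q] = 2

The discriminant of x^2 + (-3)*x + (1) is b^2 - 4c = 9 - (4) = 5. Since 5 is not a perfect square in Q, the polynomial is irreducible over Q. Its two roots generate a degree-2 extension, so [K:Q] = 2.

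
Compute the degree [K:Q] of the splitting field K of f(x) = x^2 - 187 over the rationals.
[K:Q] = 2

The polynomial x^2 - 187 is irreducible over Q since 187 is not a perfect square. Its splitting field is Q(sqrt(187)), which has degree 2 over Q.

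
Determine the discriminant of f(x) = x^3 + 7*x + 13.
Δ = -5935

For a depressed cubic x^3 + p x + q the discriminant is Δ = -4 p^3 - 27 q^2 = -4*(7)^3 - 27*(13)^2 = -1372 - 4563 = -5935.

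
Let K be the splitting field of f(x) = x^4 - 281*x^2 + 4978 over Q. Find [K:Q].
[K:Q] = 4

f factors as (x^2 - 262)(x^2 - 19); the splitting field is K = Q(sqrt(262), sqrt(19)). Since 262, 19, and 4978 are all non-squares in Q, the three subfields Q(sqrt(262)), Q(sqrt(19)), Q(sqrt(4978)) are distinct degree-2 extensions, so [K:Q] = 4 (Klein four Galois group).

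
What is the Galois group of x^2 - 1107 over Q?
Gal(K/Q) = Z/2Z (cyclic of order 2)

x^2 - 1107 is irreducible over Q since 1107 is not a rational square. The splitting field Q(sqrt(1107)) has degree 2 over Q, and its unique nontrivial automorphism is sqrt(1107) ↦ -sqrt(1107). Hence Gal(Q(sqrt(1107))/Q) = Z/2Z.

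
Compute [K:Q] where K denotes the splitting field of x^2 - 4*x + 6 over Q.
[K:Q] = 2

The discriminant of x^2 + (-4)*x + (6) is b^2 - 4c = 16 - (24) = -8. Since -8 is not a perfect square in Q, the polynomial is irreducible over Q. Its two roots generate a degree-2 extension, so [K:Q] = 2.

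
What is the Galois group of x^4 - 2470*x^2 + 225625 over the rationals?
Gal(K/Q) = Z/2Z (cyclic of order 2)

f factors as (x^2 - 95)(x^2 - 2375), so the splitting field is K = Q(sqrt(95), sqrt(2375)). The squarefree part of 95 is 95 and the squarefree part of 2375 is also 95, so sqrt(95) and sqrt(2375) are both rational multiples of sqrt(95). Hence Q(sqrt(95)) = Q(sqrt(2375)) = Q(sqrt(95)), and the splitting field collapses to a single degree-2 extension with Galois group Z/2Z.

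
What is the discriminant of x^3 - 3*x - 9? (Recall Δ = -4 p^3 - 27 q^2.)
Δ = -2079

For a depressed cubic x^3 + p x + q the discriminant is Δ = -4 p^3 - 27 q^2 = -4*(-3)^3 - 27*(-9)^2 = 108 - 2187 = -2079.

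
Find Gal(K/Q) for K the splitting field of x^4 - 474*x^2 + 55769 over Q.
Gal(K/Q) = V_4 (Klein four-group, Z/2Z × Z/2Z)

f factors as (x^2 - 217)(x^2 - 257), so the splitting field is K = Q(sqrt(217), sqrt(257)). The elements 217, 257, 55769 are all non-squares in Q, so sqrt(217) and sqrt(257) generate independent quadratic extensions. Thus [K:Q] = 4 and Gal(K/Q) is generated by the two order-2 automorphisms sqrt(217) ↦ -sqrt(217) and sqrt(257) ↦ -sqrt(257), giving V_4.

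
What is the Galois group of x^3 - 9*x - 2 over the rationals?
Gal(K/Q) = S_3 (symmetric group of order 6)

Compute the discriminant of x^3 + (0)*x^2 + (-9)*x + (-2): Δ = 2808. Since Δ is not a rational square, the Galois group is not contained in A_3; it must be the full S_3 (irreducibility of the cubic rules out anything smaller).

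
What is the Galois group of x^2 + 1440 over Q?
Gal(K/Q) = Z/2Z (cyclic of order 2)

x^2 + 1440 is irreducible over Q since -1440 is not a rational square. The splitting field Q(sqrt(-1440)) has degree 2 over Q, and its unique nontrivial automorphism is sqrt(-1440) ↦ -sqrt(-1440). Hence Gal(Q(sqrt(-1440))/Q) = Z/2Z.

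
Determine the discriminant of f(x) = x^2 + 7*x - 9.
Δ = 85

For a quadratic a x^2 + b x + c the discriminant is Δ = b^2 - 4ac = (7)^2 - 4*(1)*(-9) = 49 - (-36) = 85.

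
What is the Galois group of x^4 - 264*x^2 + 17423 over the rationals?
Gal(K/Q) = V_4 (Klein four-group, Z/2Z × Z/2Z)

f factors as (x^2 - 131)(x^2 - 133), so the splitting field is K = Q(sqrt(131), sqrt(133)). The elements 131, 133, 17423 are all non-squares in Q, so sqrt(131) and sqrt(133) generate independent quadratic extensions. Thus [K:Q] = 4 and Gal(K/Q) is generated by the two order-2 automorphisms sqrt(131) ↦ -sqrt(131) and sqrt(133) ↦ -sqrt(133), giving V_4.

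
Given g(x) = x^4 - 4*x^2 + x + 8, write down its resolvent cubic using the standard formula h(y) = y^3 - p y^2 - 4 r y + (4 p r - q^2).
h(y) = y^3 + 4*y^2 - 32*y - 129

Identify coefficients: p = -4, q = 1, r = 8.
Plug into h(y) = y^3 - p y^2 - 4 r y + (4 p r - q^2):
  h(y) = y^3 - (-4) y^2 - 4*(8) y + (4*(-4)*(8) - (1)^2)
       = y^3 + (4) y^2 + (-32) y + (-129).
Simplifying: h(y) = y^3 + 4*y^2 - 32*y - 129.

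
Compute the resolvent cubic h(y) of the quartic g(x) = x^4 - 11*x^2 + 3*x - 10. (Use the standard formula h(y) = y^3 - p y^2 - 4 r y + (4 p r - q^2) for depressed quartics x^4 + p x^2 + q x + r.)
h(y) = y^3 + 11*y^2 + 40*y + 431

Identify coefficients: p = -11, q = 3, r = -10.
Plug into h(y) = y^3 - p y^2 - 4 r y + (4 p r - q^2):
  h(y) = y^3 - (-11) y^2 - 4*(-10) y + (4*(-11)*(-10) - (3)^2)
       = y^3 + (11) y^2 + (40) y + (431).
Simplifying: h(y) = y^3 + 11*y^2 + 40*y + 431.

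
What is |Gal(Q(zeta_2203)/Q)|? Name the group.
|Gal(Q(zeta_2203)/Q)| = phi(2203) = 2202; group ≅ (Z/2203Z)^* ≅ Z/2202Z

The n-th cyclotomic polynomial Φ_2203(x) is the minimal polynomial of zeta_2203 over Q and has degree phi(2203) = 2202. So Q(zeta_2203) is a degree-2202 Galois extension with Galois group (Z/2203Z)^*. (Z/2203Z)^* is cyclic since 2203 is an odd prime power (or 4). Hence Gal(Q(zeta_2203)/Q) ≅ Z/2202Z.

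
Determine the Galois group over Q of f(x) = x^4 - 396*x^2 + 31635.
Gal(K/Q) = V_4 (Klein four-group, Z/2Z × Z/2Z)

f factors as (x^2 - 111)(x^2 - 285), so the splitting field is K = Q(sqrt(111), sqrt(285)). The elements 111, 285, 31635 are all non-squares in Q, so sqrt(111) and sqrt(285) generate independent quadratic extensions. Thus [K:Q] = 4 and Gal(K/Q) is generated by the two order-2 automorphisms sqrt(111) ↦ -sqrt(111) and sqrt(285) ↦ -sqrt(285), giving V_4.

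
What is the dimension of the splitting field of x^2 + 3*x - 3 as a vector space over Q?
[K:Q] = 2

The discriminant of x^2 + (3)*x + (-3) is b^2 - 4c = 9 - (-12) = 21. Since 21 is not a perfect square in Q, the polynomial is irreducible over Q. Its two roots generate a degree-2 extension, so [K:Q] = 2.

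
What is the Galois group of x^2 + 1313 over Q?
Gal(K/Q) = Z/2Z (cyclic of order 2)

x^2 + 1313 is irreducible over Q since -1313 is not a rational square. The splitting field Q(sqrt(-1313)) has degree 2 over Q, and its unique nontrivial automorphism is sqrt(-1313) ↦ -sqrt(-1313). Hence Gal(Q(sqrt(-1313))/Q) = Z/2Z.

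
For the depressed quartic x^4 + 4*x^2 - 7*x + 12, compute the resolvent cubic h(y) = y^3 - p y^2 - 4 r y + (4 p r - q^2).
h(y) = y^3 - 4*y^2 - 48*y + 143

Identify coefficients: p = 4, q = -7, r = 12.
Plug into h(y) = y^3 - p y^2 - 4 r y + (4 p r - q^2):
  h(y) = y^3 - (4) y^2 - 4*(12) y + (4*(4)*(12) - (-7)^2)
       = y^3 + (-4) y^2 + (-48) y + (143).
Simplifying: h(y) = y^3 - 4*y^2 - 48*y + 143.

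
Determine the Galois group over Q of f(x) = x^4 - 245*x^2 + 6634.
Gal(K/Q) = V_4 (Klein four-group, Z/2Z × Z/2Z)

f factors as (x^2 - 214)(x^2 - 31), so the splitting field is K = Q(sqrt(214), sqrt(31)). The elements 214, 31, 6634 are all non-squares in Q, so sqrt(214) and sqrt(31) generate independent quadratic extensions. Thus [K:Q] = 4 and Gal(K/Q) is generated by the two order-2 automorphisms sqrt(214) ↦ -sqrt(214) and sqrt(31) ↦ -sqrt(31), giving V_4.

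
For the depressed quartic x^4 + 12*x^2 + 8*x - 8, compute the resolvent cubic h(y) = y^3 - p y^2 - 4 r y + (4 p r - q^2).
h(y) = y^3 - 12*y^2 + 32*y - 448

Identify coefficients: p = 12, q = 8, r = -8.
Plug into h(y) = y^3 - p y^2 - 4 r y + (4 p r - q^2):
  h(y) = y^3 - (12) y^2 - 4*(-8) y + (4*(12)*(-8) - (8)^2)
       = y^3 + (-12) y^2 + (32) y + (-448).
Simplifying: h(y) = y^3 - 12*y^2 + 32*y - 448.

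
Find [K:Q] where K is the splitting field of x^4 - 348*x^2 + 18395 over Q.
[K:Q] = 4

f factors as (x^2 - 65)(x^2 - 283); the splitting field is K = Q(sqrt(65), sqrt(283)). Since 65, 283, and 18395 are all non-squares in Q, the three subfields Q(sqrt(65)), Q(sqrt(283)), Q(sqrt(18395)) are distinct degree-2 extensions, so [K:Q] = 4 (Klein four Galois group).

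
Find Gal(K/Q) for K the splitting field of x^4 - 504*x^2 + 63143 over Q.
Gal(K/Q) = V_4 (Klein four-group, Z/2Z × Z/2Z)

f factors as (x^2 - 271)(x^2 - 233), so the splitting field is K = Q(sqrt(271), sqrt(233)). The elements 271, 233, 63143 are all non-squares in Q, so sqrt(271) and sqrt(233) generate independent quadratic extensions. Thus [K:Q] = 4 and Gal(K/Q) is generated by the two order-2 automorphisms sqrt(271) ↦ -sqrt(271) and sqrt(233) ↦ -sqrt(233), giving V_4.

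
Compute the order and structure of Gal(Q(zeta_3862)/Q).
|Gal(Q(zeta_3862)/Q)| = phi(3862) = 1930; group ≅ (Z/3862Z)^* ≅ Z/1930Z

The n-th cyclotomic polynomial Φ_3862(x) is the minimal polynomial of zeta_3862 over Q and has degree phi(3862) = 1930. So Q(zeta_3862) is a degree-1930 Galois extension with Galois group (Z/3862Z)^*. By CRT, (Z/3862Z)^* ≅ (Z/2Z)^* × (Z/1931Z)^*. Each prime-power unit group is (Z/2Z)^* ≅ trivial group (order 1); (Z/1931Z)^* ≅ Z/1930Z. Hence Gal(Q(zeta_3862)/Q) ≅ Z/1930Z.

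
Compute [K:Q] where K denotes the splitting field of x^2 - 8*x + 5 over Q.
[K:Q] = 2

The discriminant of x^2 + (-8)*x + (5) is b^2 - 4c = 64 - (20) = 44. Since 44 is not a perfect square in Q, the polynomial is irreducible over Q. Its two roots generate a degree-2 extension, so [K:Q] = 2.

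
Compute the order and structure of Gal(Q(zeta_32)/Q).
|Gal(Q(zeta_32)/Q)| = phi(32) = 16; group ≅ (Z/32Z)^* ≅ Z/2Z × Z/8Z

The n-th cyclotomic polynomial Φ_32(x) is the minimal polynomial of zeta_32 over Q and has degree phi(32) = 16. So Q(zeta_32) is a degree-16 Galois extension with Galois group (Z/32Z)^*. (Z/32Z)^* for n = 2^5 is Z/2Z × Z/2^3Z (not cyclic). Hence Gal(Q(zeta_32)/Q) ≅ Z/2Z × Z/8Z.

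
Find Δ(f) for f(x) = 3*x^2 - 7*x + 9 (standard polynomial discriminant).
Δ = -59

For a quadratic a x^2 + b x + c the discriminant is Δ = b^2 - 4ac = (-7)^2 - 4*(3)*(9) = 49 - (108) = -59.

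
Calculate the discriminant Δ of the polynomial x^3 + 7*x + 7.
Δ = -2695

For a depressed cubic x^3 + p x + q the discriminant is Δ = -4 p^3 - 27 q^2 = -4*(7)^3 - 27*(7)^2 = -1372 - 1323 = -2695.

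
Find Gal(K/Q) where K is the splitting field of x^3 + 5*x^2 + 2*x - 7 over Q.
Gal(K/Q) = S_3 (symmetric group of order 6)

Compute the discriminant of x^3 + (5)*x^2 + (2)*x + (-7): Δ = 985. Since Δ is not a rational square, the Galois group is not contained in A_3; it must be the full S_3 (irreducibility of the cubic rules out anything smaller).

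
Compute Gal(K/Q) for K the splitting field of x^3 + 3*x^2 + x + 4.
Gal(K/Q) = S_3 (symmetric group of order 6)

Compute the discriminant of x^3 + (3)*x^2 + (1)*x + (4): Δ = -643. Since Δ is not a rational square, the Galois group is not contained in A_3; it must be the full S_3 (irreducibility of the cubic rules out anything smaller).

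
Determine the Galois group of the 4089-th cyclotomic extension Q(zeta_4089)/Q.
|Gal(Q(zeta_4089)/Q)| = phi(4089) = 2576; group ≅ (Z/4089Z)^* ≅ Z/2Z × Z/28Z × Z/46Z

The n-th cyclotomic polynomial Φ_4089(x) is the minimal polynomial of zeta_4089 over Q and has degree phi(4089) = 2576. So Q(zeta_4089) is a degree-2576 Galois extension with Galois group (Z/4089Z)^*. By CRT, (Z/4089Z)^* ≅ (Z/3Z)^* × (Z/29Z)^* × (Z/47Z)^*. Each prime-power unit group is (Z/3Z)^* ≅ Z/2Z; (Z/29Z)^* ≅ Z/28Z; (Z/47Z)^* ≅ Z/46Z. Hence Gal(Q(zeta_4089)/Q) ≅ Z/2Z × Z/28Z × Z/46Z.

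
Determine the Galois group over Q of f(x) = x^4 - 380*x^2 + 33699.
Gal(K/Q) = V_4 (Klein four-group, Z/2Z × Z/2Z)

f factors as (x^2 - 239)(x^2 - 141), so the splitting field is K = Q(sqrt(239), sqrt(141)). The elements 239, 141, 33699 are all non-squares in Q, so sqrt(239) and sqrt(141) generate independent quadratic extensions. Thus [K:Q] = 4 and Gal(K/Q) is generated by the two order-2 automorphisms sqrt(239) ↦ -sqrt(239) and sqrt(141) ↦ -sqrt(141), giving V_4.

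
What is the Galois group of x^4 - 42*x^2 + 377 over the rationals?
Gal(K/Q) = V_4 (Klein four-group, Z/2Z × Z/2Z)

f factors as (x^2 - 13)(x^2 - 29), so the splitting field is K = Q(sqrt(13), sqrt(29)). The elements 13, 29, 377 are all non-squares in Q, so sqrt(13) and sqrt(29) generate independent quadratic extensions. Thus [K:Q] = 4 and Gal(K/Q) is generated by the two order-2 automorphisms sqrt(13) ↦ -sqrt(13) and sqrt(29) ↦ -sqrt(29), giving V_4.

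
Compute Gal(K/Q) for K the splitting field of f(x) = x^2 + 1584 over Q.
Gal(K/Q) = Z/2Z (cyclic of order 2)

x^2 + 1584 is irreducible over Q since -1584 is not a rational square. The splitting field Q(sqrt(-1584)) has degree 2 over Q, and its unique nontrivial automorphism is sqrt(-1584) ↦ -sqrt(-1584). Hence Gal(Q(sqrt(-1584))/Q) = Z/2Z.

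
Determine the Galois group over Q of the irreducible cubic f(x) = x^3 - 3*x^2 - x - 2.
Gal(K/Q) = S_3 (symmetric group of order 6)

Compute the discriminant of x^3 + (-3)*x^2 + (-1)*x + (-2): Δ = -419. Since Δ is not a rational square, the Galois group is not contained in A_3; it must be the full S_3 (irreducibility of the cubic rules out anything smaller).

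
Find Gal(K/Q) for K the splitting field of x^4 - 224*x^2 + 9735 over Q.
Gal(K/Q) = V_4 (Klein four-group, Z/2Z × Z/2Z)

f factors as (x^2 - 165)(x^2 - 59), so the splitting field is K = Q(sqrt(165), sqrt(59)). The elements 165, 59, 9735 are all non-squares in Q, so sqrt(165) and sqrt(59) generate independent quadratic extensions. Thus [K:Q] = 4 and Gal(K/Q) is generated by the two order-2 automorphisms sqrt(165) ↦ -sqrt(165) and sqrt(59) ↦ -sqrt(59), giving V_4.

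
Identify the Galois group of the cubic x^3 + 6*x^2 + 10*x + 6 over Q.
Gal(K/Q) = S_3 (symmetric group of order 6)

Compute the discriminant of x^3 + (6)*x^2 + (10)*x + (6): Δ = -76. Since Δ is not a rational square, the Galois group is not contained in A_3; it must be the full S_3 (irreducibility of the cubic rules out anything smaller).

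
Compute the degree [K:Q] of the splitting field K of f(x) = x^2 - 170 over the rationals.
[K:Q] = 2

The polynomial x^2 - 170 is irreducible over Q since 170 is not a perfect square. Its splitting field is Q(sqrt(170)), which has degree 2 over Q.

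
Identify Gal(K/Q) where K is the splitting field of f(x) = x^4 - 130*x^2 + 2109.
Gal(K/Q) = V_4 (Klein four-group, Z/2Z × Z/2Z)

f factors as (x^2 - 19)(x^2 - 111), so the splitting field is K = Q(sqrt(19), sqrt(111)). The elements 19, 111, 2109 are all non-squares in Q, so sqrt(19) and sqrt(111) generate independent quadratic extensions. Thus [K:Q] = 4 and Gal(K/Q) is generated by the two order-2 automorphisms sqrt(19) ↦ -sqrt(19) and sqrt(111) ↦ -sqrt(111), giving V_4.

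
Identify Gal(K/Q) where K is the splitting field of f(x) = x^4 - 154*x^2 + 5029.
Gal(K/Q) = V_4 (Klein four-group, Z/2Z × Z/2Z)

f factors as (x^2 - 107)(x^2 - 47), so the splitting field is K = Q(sqrt(107), sqrt(47)). The elements 107, 47, 5029 are all non-squares in Q, so sqrt(107) and sqrt(47) generate independent quadratic extensions. Thus [K:Q] = 4 and Gal(K/Q) is generated by the two order-2 automorphisms sqrt(107) ↦ -sqrt(107) and sqrt(47) ↦ -sqrt(47), giving V_4.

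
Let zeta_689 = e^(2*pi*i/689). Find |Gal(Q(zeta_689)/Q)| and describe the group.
|Gal(Q(zeta_689)/Q)| = phi(689) = 624; group ≅ (Z/689Z)^* ≅ Z/12Z × Z/52Z

The n-th cyclotomic polynomial Φ_689(x) is the minimal polynomial of zeta_689 over Q and has degree phi(689) = 624. So Q(zeta_689) is a degree-624 Galois extension with Galois group (Z/689Z)^*. By CRT, (Z/689Z)^* ≅ (Z/13Z)^* × (Z/53Z)^*. Each prime-power unit group is (Z/13Z)^* ≅ Z/12Z; (Z/53Z)^* ≅ Z/52Z. Hence Gal(Q(zeta_689)/Q) ≅ Z/12Z × Z/52Z.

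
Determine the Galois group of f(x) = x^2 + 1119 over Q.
Gal(K/Q) = Z/2Z (cyclic of order 2)

x^2 + 1119 is irreducible over Q since -1119 is not a rational square. The splitting field Q(sqrt(-1119)) has degree 2 over Q, and its unique nontrivial automorphism is sqrt(-1119) ↦ -sqrt(-1119). Hence Gal(Q(sqrt(-1119))/Q) = Z/2Z.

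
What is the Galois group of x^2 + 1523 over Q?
Gal(K/Q) = Z/2Z (cyclic of order 2)

x^2 + 1523 is irreducible over Q since -1523 is not a rational square. The splitting field Q(sqrt(-1523)) has degree 2 over Q, and its unique nontrivial automorphism is sqrt(-1523) ↦ -sqrt(-1523). Hence Gal(Q(sqrt(-1523))/Q) = Z/2Z.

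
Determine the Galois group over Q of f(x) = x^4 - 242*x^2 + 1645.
Gal(K/Q) = V_4 (Klein four-group, Z/2Z × Z/2Z)

f factors as (x^2 - 7)(x^2 - 235), so the splitting field is K = Q(sqrt(7), sqrt(235)). The elements 7, 235, 1645 are all non-squares in Q, so sqrt(7) and sqrt(235) generate independent quadratic extensions. Thus [K:Q] = 4 and Gal(K/Q) is generated by the two order-2 automorphisms sqrt(7) ↦ -sqrt(7) and sqrt(235) ↦ -sqrt(235), giving V_4.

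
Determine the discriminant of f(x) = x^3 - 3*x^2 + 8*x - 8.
Δ = -608

For x^3 + a x^2 + b x + c the discriminant is Δ = 18 a b c - 4 a^3 c + a^2 b^2 - 4 b^3 - 27 c^2.
Plug a = -3, b = 8, c = -8:
  18*(-3)*(8)*(-8) - 4*(-3)^3*(-8) + (-3)^2*(8)^2 - 4*(8)^3 - 27*(-8)^2
  = 3456 + (-864) + 576 + (-2048) + (-1728)
  = -608.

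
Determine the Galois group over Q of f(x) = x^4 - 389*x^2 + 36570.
Gal(K/Q) = V_4 (Klein four-group, Z/2Z × Z/2Z)

f factors as (x^2 - 159)(x^2 - 230), so the splitting field is K = Q(sqrt(159), sqrt(230)). The elements 159, 230, 36570 are all non-squares in Q, so sqrt(159) and sqrt(230) generate independent quadratic extensions. Thus [K:Q] = 4 and Gal(K/Q) is generated by the two order-2 automorphisms sqrt(159) ↦ -sqrt(159) and sqrt(230) ↦ -sqrt(230), giving V_4.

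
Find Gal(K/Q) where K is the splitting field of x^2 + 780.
Gal(K/Q) = Z/2Z (cyclic of order 2)

x^2 + 780 is irreducible over Q since -780 is not a rational square. The splitting field Q(sqrt(-780)) has degree 2 over Q, and its unique nontrivial automorphism is sqrt(-780) ↦ -sqrt(-780). Hence Gal(Q(sqrt(-780))/Q) = Z/2Z.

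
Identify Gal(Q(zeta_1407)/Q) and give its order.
|Gal(Q(zeta_1407)/Q)| = phi(1407) = 792; group ≅ (Z/1407Z)^* ≅ Z/2Z × Z/6Z × Z/66Z

The n-th cyclotomic polynomial Φ_1407(x) is the minimal polynomial of zeta_1407 over Q and has degree phi(1407) = 792. So Q(zeta_1407) is a degree-792 Galois extension with Galois group (Z/1407Z)^*. By CRT, (Z/1407Z)^* ≅ (Z/3Z)^* × (Z/7Z)^* × (Z/67Z)^*. Each prime-power unit group is (Z/3Z)^* ≅ Z/2Z; (Z/7Z)^* ≅ Z/6Z; (Z/67Z)^* ≅ Z/66Z. Hence Gal(Q(zeta_1407)/Q) ≅ Z/2Z × Z/6Z × Z/66Z.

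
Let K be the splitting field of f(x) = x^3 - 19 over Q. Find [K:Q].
[K:Q] = 6

x^3 - 19 has one real root r = 19^(1/3) and two complex roots r*zeta_3, r*zeta_3^2 where zeta_3 = e^(2*pi*i/3). The splitting field is Q(r, zeta_3). [Q(r):Q] = 3 and [Q(zeta_3):Q] = 2 with gcd = 1, so [Q(r, zeta_3):Q] = 3 * 2 = 6.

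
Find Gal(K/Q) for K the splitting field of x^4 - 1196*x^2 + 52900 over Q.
Gal(K/Q) = Z/2Z (cyclic of order 2)

f factors as (x^2 - 1150)(x^2 - 46), so the splitting field is K = Q(sqrt(1150), sqrt(46)). The squarefree part of 1150 is 46 and the squarefree part of 46 is also 46, so sqrt(1150) and sqrt(46) are both rational multiples of sqrt(46). Hence Q(sqrt(1150)) = Q(sqrt(46)) = Q(sqrt(46)), and the splitting field collapses to a single degree-2 extension with Galois group Z/2Z.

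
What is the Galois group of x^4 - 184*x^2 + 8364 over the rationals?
Gal(K/Q) = V_4 (Klein four-group, Z/2Z × Z/2Z)

f factors as (x^2 - 102)(x^2 - 82), so the splitting field is K = Q(sqrt(102), sqrt(82)). The elements 102, 82, 8364 are all non-squares in Q, so sqrt(102) and sqrt(82) generate independent quadratic extensions. Thus [K:Q] = 4 and Gal(K/Q) is generated by the two order-2 automorphisms sqrt(102) ↦ -sqrt(102) and sqrt(82) ↦ -sqrt(82), giving V_4.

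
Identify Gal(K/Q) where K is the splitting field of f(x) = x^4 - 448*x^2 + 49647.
Gal(K/Q) = V_4 (Klein four-group, Z/2Z × Z/2Z)

f factors as (x^2 - 247)(x^2 - 201), so the splitting field is K = Q(sqrt(247), sqrt(201)). The elements 247, 201, 49647 are all non-squares in Q, so sqrt(247) and sqrt(201) generate independent quadratic extensions. Thus [K:Q] = 4 and Gal(K/Q) is generated by the two order-2 automorphisms sqrt(247) ↦ -sqrt(247) and sqrt(201) ↦ -sqrt(201), giving V_4.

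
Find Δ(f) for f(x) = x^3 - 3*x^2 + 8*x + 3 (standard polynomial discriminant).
Δ = -2687

For x^3 + a x^2 + b x + c the discriminant is Δ = 18 a b c - 4 a^3 c + a^2 b^2 - 4 b^3 - 27 c^2.
Plug a = -3, b = 8, c = 3:
  18*(-3)*(8)*(3) - 4*(-3)^3*(3) + (-3)^2*(8)^2 - 4*(8)^3 - 27*(3)^2
  = -1296 + (324) + 576 + (-2048) + (-243)
  = -2687.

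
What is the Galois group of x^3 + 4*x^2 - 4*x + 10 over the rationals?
Gal(K/Q) = S_3 (symmetric group of order 6)

Compute the discriminant of x^3 + (4)*x^2 + (-4)*x + (10): Δ = -7628. Since Δ is not a rational square, the Galois group is not contained in A_3; it must be the full S_3 (irreducibility of the cubic rules out anything smaller).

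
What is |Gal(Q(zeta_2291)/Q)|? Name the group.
|Gal(Q(zeta_2291)/Q)| = phi(2291) = 2184; group ≅ (Z/2291Z)^* ≅ Z/28Z × Z/78Z

The n-th cyclotomic polynomial Φ_2291(x) is the minimal polynomial of zeta_2291 over Q and has degree phi(2291) = 2184. So Q(zeta_2291) is a degree-2184 Galois extension with Galois group (Z/2291Z)^*. By CRT, (Z/2291Z)^* ≅ (Z/29Z)^* × (Z/79Z)^*. Each prime-power unit group is (Z/29Z)^* ≅ Z/28Z; (Z/79Z)^* ≅ Z/78Z. Hence Gal(Q(zeta_2291)/Q) ≅ Z/28Z × Z/78Z.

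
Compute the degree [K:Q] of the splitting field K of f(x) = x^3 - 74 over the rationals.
[K:Q] = 6

x^3 - 74 has one real root r = 74^(1/3) and two complex roots r*zeta_3, r*zeta_3^2 where zeta_3 = e^(2*pi*i/3). The splitting field is Q(r, zeta_3). [Q(r):Q] = 3 and [Q(zeta_3):Q] = 2 with gcd = 1, so [Q(r, zeta_3):Q] = 3 * 2 = 6.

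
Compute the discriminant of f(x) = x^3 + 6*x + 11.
Δ = -4131

For a depressed cubic x^3 + p x + q the discriminant is Δ = -4 p^3 - 27 q^2 = -4*(6)^3 - 27*(11)^2 = -864 - 3267 = -4131.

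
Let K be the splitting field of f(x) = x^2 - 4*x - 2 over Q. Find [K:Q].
[K:Q] = 2

The discriminant of x^2 + (-4)*x + (-2) is b^2 - 4c = 16 - (-8) = 24. Since 24 is not a perfect square in Q, the polynomial is irreducible over Q. Its two roots generate a degree-2 extension, so [K:Q] = 2.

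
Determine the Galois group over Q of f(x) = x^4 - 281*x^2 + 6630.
Gal(K/Q) = V_4 (Klein four-group, Z/2Z × Z/2Z)

f factors as (x^2 - 26)(x^2 - 255), so the splitting field is K = Q(sqrt(26), sqrt(255)). The elements 26, 255, 6630 are all non-squares in Q, so sqrt(26) and sqrt(255) generate independent quadratic extensions. Thus [K:Q] = 4 and Gal(K/Q) is generated by the two order-2 automorphisms sqrt(26) ↦ -sqrt(26) and sqrt(255) ↦ -sqrt(255), giving V_4.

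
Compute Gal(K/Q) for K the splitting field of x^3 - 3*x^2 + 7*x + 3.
Gal(K/Q) = S_3 (symmetric group of order 6)

Compute the discriminant of x^3 + (-3)*x^2 + (7)*x + (3): Δ = -1984. Since Δ is not a rational square, the Galois group is not contained in A_3; it must be the full S_3 (irreducibility of the cubic rules out anything smaller).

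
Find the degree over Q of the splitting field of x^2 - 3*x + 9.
[K:Q] = 2

The discriminant of x^2 + (-3)*x + (9) is b^2 - 4c = 9 - (36) = -27. Since -27 is not a perfect square in Q, the polynomial is irreducible over Q. Its two roots generate a degree-2 extension, so [K:Q] = 2.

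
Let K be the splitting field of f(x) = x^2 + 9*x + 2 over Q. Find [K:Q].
[K:Q] = 2

The discriminant of x^2 + (9)*x + (2) is b^2 - 4c = 81 - (8) = 73. Since 73 is not a perfect square in Q, the polynomial is irreducible over Q. Its two roots generate a degree-2 extension, so [K:Q] = 2.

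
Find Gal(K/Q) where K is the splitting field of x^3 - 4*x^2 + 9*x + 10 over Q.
Gal(K/Q) = S_3 (symmetric group of order 6)

Compute the discriminant of x^3 + (-4)*x^2 + (9)*x + (10): Δ = -8240. Since Δ is not a rational square, the Galois group is not contained in A_3; it must be the full S_3 (irreducibility of the cubic rules out anything smaller).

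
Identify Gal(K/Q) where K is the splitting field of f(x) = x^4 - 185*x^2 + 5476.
Gal(K/Q) = Z/2Z (cyclic of order 2)

f factors as (x^2 - 37)(x^2 - 148), so the splitting field is K = Q(sqrt(37), sqrt(148)). The squarefree part of 37 is 37 and the squarefree part of 148 is also 37, so sqrt(37) and sqrt(148) are both rational multiples of sqrt(37). Hence Q(sqrt(37)) = Q(sqrt(148)) = Q(sqrt(37)), and the splitting field collapses to a single degree-2 extension with Galois group Z/2Z.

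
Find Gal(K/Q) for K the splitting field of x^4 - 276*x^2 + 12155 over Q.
Gal(K/Q) = V_4 (Klein four-group, Z/2Z × Z/2Z)

f factors as (x^2 - 55)(x^2 - 221), so the splitting field is K = Q(sqrt(55), sqrt(221)). The elements 55, 221, 12155 are all non-squares in Q, so sqrt(55) and sqrt(221) generate independent quadratic extensions. Thus [K:Q] = 4 and Gal(K/Q) is generated by the two order-2 automorphisms sqrt(55) ↦ -sqrt(55) and sqrt(221) ↦ -sqrt(221), giving V_4.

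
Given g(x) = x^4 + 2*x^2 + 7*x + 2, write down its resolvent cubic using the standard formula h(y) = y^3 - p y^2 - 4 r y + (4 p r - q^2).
h(y) = y^3 - 2*y^2 - 8*y - 33

Identify coefficients: p = 2, q = 7, r = 2.
Plug into h(y) = y^3 - p y^2 - 4 r y + (4 p r - q^2):
  h(y) = y^3 - (2) y^2 - 4*(2) y + (4*(2)*(2) - (7)^2)
       = y^3 + (-2) y^2 + (-8) y + (-33).
Simplifying: h(y) = y^3 - 2*y^2 - 8*y - 33.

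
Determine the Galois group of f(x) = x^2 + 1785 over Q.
Gal(K/Q) = Z/2Z (cyclic of order 2)

x^2 + 1785 is irreducible over Q since -1785 is not a rational square. The splitting field Q(sqrt(-1785)) has degree 2 over Q, and its unique nontrivial automorphism is sqrt(-1785) ↦ -sqrt(-1785). Hence Gal(Q(sqrt(-1785))/Q) = Z/2Z.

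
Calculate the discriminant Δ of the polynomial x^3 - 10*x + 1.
Δ = 3973

For a depressed cubic x^3 + p x + q the discriminant is Δ = -4 p^3 - 27 q^2 = -4*(-10)^3 - 27*(1)^2 = 4000 - 27 = 3973.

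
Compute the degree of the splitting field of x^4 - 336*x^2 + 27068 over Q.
[K:Q] = 4

f factors as (x^2 - 202)(x^2 - 134); the splitting field is K = Q(sqrt(202), sqrt(134)). Since 202, 134, and 27068 are all non-squares in Q, the three subfields Q(sqrt(202)), Q(sqrt(134)), Q(sqrt(27068)) are distinct degree-2 extensions, so [K:Q] = 4 (Klein four Galois group).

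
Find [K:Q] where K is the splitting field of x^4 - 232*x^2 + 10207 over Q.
[K:Q] = 4

f factors as (x^2 - 59)(x^2 - 173); the splitting field is K = Q(sqrt(59), sqrt(173)). Since 59, 173, and 10207 are all non-squares in Q, the three subfields Q(sqrt(59)), Q(sqrt(173)), Q(sqrt(10207)) are distinct degree-2 extensions, so [K:Q] = 4 (Klein four Galois group).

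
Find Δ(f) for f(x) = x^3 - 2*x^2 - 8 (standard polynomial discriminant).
Δ = -1984

For x^3 + a x^2 + b x + c the discriminant is Δ = 18 a b c - 4 a^3 c + a^2 b^2 - 4 b^3 - 27 c^2.
Plug a = -2, b = 0, c = -8:
  18*(-2)*(0)*(-8) - 4*(-2)^3*(-8) + (-2)^2*(0)^2 - 4*(0)^3 - 27*(-8)^2
  = 0 + (-256) + 0 + (0) + (-1728)
  = -1984.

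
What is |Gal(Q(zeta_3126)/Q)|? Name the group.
|Gal(Q(zeta_3126)/Q)| = phi(3126) = 1040; group ≅ (Z/3126Z)^* ≅ Z/2Z × Z/520Z

The n-th cyclotomic polynomial Φ_3126(x) is the minimal polynomial of zeta_3126 over Q and has degree phi(3126) = 1040. So Q(zeta_3126) is a degree-1040 Galois extension with Galois group (Z/3126Z)^*. By CRT, (Z/3126Z)^* ≅ (Z/2Z)^* × (Z/3Z)^* × (Z/521Z)^*. Each prime-power unit group is (Z/2Z)^* ≅ trivial group (order 1); (Z/3Z)^* ≅ Z/2Z; (Z/521Z)^* ≅ Z/520Z. Hence Gal(Q(zeta_3126)/Q) ≅ Z/2Z × Z/520Z.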